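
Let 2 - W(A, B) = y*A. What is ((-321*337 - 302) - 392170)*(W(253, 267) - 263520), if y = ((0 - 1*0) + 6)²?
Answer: 136489934274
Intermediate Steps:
y = 36 (y = ((0 + 0) + 6)² = (0 + 6)² = 6² = 36)
W(A, B) = 2 - 36*A
((-321*337 - 302) - 392170)*(W(253, 267) - 263520) = ((-321*337 - 302) - 392170)*((2 - 36*253) - 263520) = ((-108177 - 302) - 392170)*((2 - 9108) - 263520) = (-108479 - 392170)*(-9106 - 263520) = -500649*(-272626) = 136489934274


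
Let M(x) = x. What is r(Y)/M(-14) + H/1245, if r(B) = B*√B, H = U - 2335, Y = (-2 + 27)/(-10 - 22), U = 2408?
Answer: 73/1245 + 125*I*√2/3584 ≈ 0.058635 + 0.049324*I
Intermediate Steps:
Y = -25/32 (Y = 25/(-32) = 25*(-1/32) = -25/32 ≈ -0.78125)
H = 73 (H = 2408 - 2335 = 73)
r(B) = B^(3/2)
r(Y)/M(-14) + H/1245 = (-25/32)^(3/2)/(-14) + 73/1245 = -125*I*√2/256*(-1/14) + 73*(1/1245) = 125*I*√2/3584 + 73/1245 = 73/1245 + 125*I*√2/3584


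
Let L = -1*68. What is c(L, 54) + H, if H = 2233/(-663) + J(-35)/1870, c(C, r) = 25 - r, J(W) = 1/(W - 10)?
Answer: -35409013/1093950 ≈ -32.368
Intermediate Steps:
L = -68
J(W) = 1/(-10 + W)
H = -3684463/1093950 (H = 2233/(-663) + 1/(-10 - 35*1870) = 2233*(-1/663) + (1/1870)/(-45) = -2233/663 - 1/45*1/1870 = -2233/663 - 1/84150 = -3684463/1093950 ≈ -3.3680)
c(L, 54) + H = (25 - 1*54) - 3684463/1093950 = (25 - 54) - 3684463/1093950 = -29 - 3684463/1093950 = -35409013/1093950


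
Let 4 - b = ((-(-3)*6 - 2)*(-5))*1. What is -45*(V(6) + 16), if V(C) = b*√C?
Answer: -720 - 3780*√6 ≈ -9979.1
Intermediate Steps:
b = 84 (b = 4 - (-(-3)*6 - 2)*(-5) = 4 - (-1*(-18) - 2)*(-5) = 4 - (18 - 2)*(-5) = 4 - 16*(-5) = 4 - (-80) = 4 - 1*(-80) = 4 + 80 = 84)
V(C) = 84*√C
-45*(V(6) + 16) = -45*(84*√6 + 16) = -45*(16 + 84*√6) = -720 - 3780*√6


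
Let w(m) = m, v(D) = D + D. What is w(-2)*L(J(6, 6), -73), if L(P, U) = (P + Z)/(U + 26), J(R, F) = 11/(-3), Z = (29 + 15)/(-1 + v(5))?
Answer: 22/423 ≈ 0.052009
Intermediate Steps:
v(D) = 2*D
Z = 44/9 (Z = (29 + 15)/(-1 + 2*5) = 44/(-1 + 10) = 44/9 ≈ 4.8889)
J(R, F) = -11/3 (J(R, F) = 11*(-⅓) = -11/3)
L(P, U) = (44/9 + P)/(26 + U) (L(P, U) = (P + 44/9)/(U + 26) = (44/9 + P)/(26 + U))
w(-2)*L(J(6, 6), -73) = -2*(44/9 - 11/3)/(26 - 73) = -2*11/((-47)*9) = -(-2)*11/(47*9) = -2*(-11/423) = 22/423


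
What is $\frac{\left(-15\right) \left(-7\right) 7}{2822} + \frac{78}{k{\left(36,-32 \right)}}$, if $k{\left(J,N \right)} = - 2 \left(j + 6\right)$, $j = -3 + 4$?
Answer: $- \frac{104913}{19754} \approx -5.311$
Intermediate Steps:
$j = 1$
$k{\left(J,N \right)} = -14$ ($k{\left(J,N \right)} = - 2 \left(1 + 6\right) = \left(-2\right) 7 = -14$)
$\frac{\left(-15\right) \left(-7\right) 7}{2822} + \frac{78}{k{\left(36,-32 \right)}} = \frac{\left(-15\right) \left(-7\right) 7}{2822} + \frac{78}{-14} = 105 \cdot 7 \cdot \frac{1}{2822} + 78 \left(- \frac{1}{14}\right) = 735 \cdot \frac{1}{2822} - \frac{39}{7} = \frac{735}{2822} - \frac{39}{7} = - \frac{104913}{19754}$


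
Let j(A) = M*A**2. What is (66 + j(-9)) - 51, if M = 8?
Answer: 663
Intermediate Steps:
j(A) = 8*A**2
(66 + j(-9)) - 51 = (66 + 8*(-9)**2) - 51 = (66 + 8*81) - 51 = (66 + 648) - 51 = 714 - 51 = 663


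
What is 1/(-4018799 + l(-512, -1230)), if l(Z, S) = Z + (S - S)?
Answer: -1/4019311 ≈ -2.4880e-7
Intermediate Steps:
l(Z, S) = Z (l(Z, S) = Z + 0 = Z)
1/(-4018799 + l(-512, -1230)) = 1/(-4018799 - 512) = 1/(-4019311) = -1/4019311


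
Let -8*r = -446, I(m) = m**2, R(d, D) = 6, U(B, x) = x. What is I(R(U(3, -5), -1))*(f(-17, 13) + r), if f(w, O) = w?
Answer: 1395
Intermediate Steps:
r = 223/4 (r = -1/8*(-446) = 223/4 ≈ 55.750)
I(R(U(3, -5), -1))*(f(-17, 13) + r) = 6**2*(-17 + 223/4) = 36*(155/4) = 1395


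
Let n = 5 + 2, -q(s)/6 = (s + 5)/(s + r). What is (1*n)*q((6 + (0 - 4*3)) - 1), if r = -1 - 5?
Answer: -84/13 ≈ -6.4615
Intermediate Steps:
r = -6
q(s) = -6*(5 + s)/(-6 + s) (q(s) = -6*(s + 5)/(s - 6) = -6*(5 + s)/(-6 + s))
n = 7
(1*n)*q((6 + (0 - 4*3)) - 1) = (1*7)*(6*(-5 - ((6 + (0 - 4*3)) - 1))/(-6 + ((6 + (0 - 4*3)) - 1))) = 7*(6*(-5 - ((6 + (0 - 12)) - 1))/(-6 + ((6 + (0 - 12)) - 1))) = 7*(6*(-5 - ((6 - 12) - 1))/(-6 + ((6 - 12) - 1))) = 7*(6*(-5 - (-6 - 1))/(-6 + (-6 - 1))) = 7*(6*(-5 - 1*(-7))/(-6 - 7)) = 7*(6*(-5 + 7)/(-13)) = 7*(6*(-1/13)*2) = 7*(-12/13) = -84/13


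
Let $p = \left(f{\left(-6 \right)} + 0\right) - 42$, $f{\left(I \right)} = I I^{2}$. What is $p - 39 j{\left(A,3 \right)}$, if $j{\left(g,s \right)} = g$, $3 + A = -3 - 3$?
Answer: $93$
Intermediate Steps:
$A = -9$ ($A = -3 - 6 = -9$)
$f{\left(I \right)} = I^{3}$
$p = -258$ ($p = \left(\left(-6\right)^{3} + 0\right) - 42 = \left(-216 + 0\right) - 42 = -216 - 42 = -258$)
$p - 39 j{\left(A,3 \right)} = -258 - -351 = -258 + 351 = 93$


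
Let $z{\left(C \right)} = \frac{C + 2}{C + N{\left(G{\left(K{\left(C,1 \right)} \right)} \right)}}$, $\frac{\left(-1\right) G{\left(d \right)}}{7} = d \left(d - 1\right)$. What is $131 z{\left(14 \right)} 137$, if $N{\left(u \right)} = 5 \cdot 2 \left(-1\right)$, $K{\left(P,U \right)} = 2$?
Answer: $71788$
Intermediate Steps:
$G{\left(d \right)} = - 7 d \left(-1 + d\right)$ ($G{\left(d \right)} = - 7 d \left(d - 1\right) = - 7 d \left(-1 + d\right)$)
$N{\left(u \right)} = -10$ ($N{\left(u \right)} = 10 \left(-1\right) = -10$)
$z{\left(C \right)} = \frac{2 + C}{-10 + C}$ ($z{\left(C \right)} = \frac{C + 2}{C - 10} = \frac{2 + C}{-10 + C}$)
$131 z{\left(14 \right)} 137 = 131 \frac{2 + 14}{-10 + 14} \cdot 137 = 131 \cdot \frac{1}{4} \cdot 16 \cdot 137 = 131 \cdot 4 \cdot 137 = 524 \cdot 137 = 71788$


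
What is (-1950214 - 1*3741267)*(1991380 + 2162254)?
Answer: -23640328991954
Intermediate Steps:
(-1950214 - 1*3741267)*(1991380 + 2162254) = (-1950214 - 3741267)*4153634 = -5691481*4153634 = -23640328991954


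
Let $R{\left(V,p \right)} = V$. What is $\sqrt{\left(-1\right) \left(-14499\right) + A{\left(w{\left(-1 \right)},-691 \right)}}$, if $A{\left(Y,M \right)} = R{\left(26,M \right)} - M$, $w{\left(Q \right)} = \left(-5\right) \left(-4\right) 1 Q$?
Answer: $4 \sqrt{951} \approx 123.35$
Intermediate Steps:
$w{\left(Q \right)} = 20 Q$ ($w{\left(Q \right)} = 20 \cdot 1 Q = 20 Q$)
$A{\left(Y,M \right)} = 26 - M$
$\sqrt{\left(-1\right) \left(-14499\right) + A{\left(w{\left(-1 \right)},-691 \right)}} = \sqrt{\left(-1\right) \left(-14499\right) + \left(26 - -691\right)} = \sqrt{14499 + \left(26 + 691\right)} = \sqrt{14499 + 717} = \sqrt{15216} = 4 \sqrt{951}$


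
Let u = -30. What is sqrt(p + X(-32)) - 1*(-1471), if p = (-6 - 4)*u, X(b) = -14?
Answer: 1471 + sqrt(286) ≈ 1487.9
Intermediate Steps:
p = 300 (p = (-6 - 4)*(-30) = -10*(-30) = 300)
sqrt(p + X(-32)) - 1*(-1471) = sqrt(300 - 14) - 1*(-1471) = sqrt(286) + 1471 = 1471 + sqrt(286)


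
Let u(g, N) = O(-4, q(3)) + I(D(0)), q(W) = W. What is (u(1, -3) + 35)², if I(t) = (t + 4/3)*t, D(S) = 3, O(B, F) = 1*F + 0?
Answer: 2601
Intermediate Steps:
O(B, F) = F (O(B, F) = F + 0 = F)
I(t) = t*(4/3 + t) (I(t) = (t + 4*(⅓))*t = (t + 4/3)*t = (4/3 + t)*t = t*(4/3 + t))
u(g, N) = 16 (u(g, N) = 3 + (⅓)*3*(4 + 3*3) = 3 + (⅓)*3*(4 + 9) = 3 + (⅓)*3*13 = 3 + 13 = 16)
(u(1, -3) + 35)² = (16 + 35)² = 51² = 2601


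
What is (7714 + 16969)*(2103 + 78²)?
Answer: 202079721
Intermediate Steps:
(7714 + 16969)*(2103 + 78²) = 24683*(2103 + 6084) = 24683*8187 = 202079721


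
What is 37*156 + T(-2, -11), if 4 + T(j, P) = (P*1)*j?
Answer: 5790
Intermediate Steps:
T(j, P) = -4 + P*j (T(j, P) = -4 + (P*1)*j = -4 + P*j)
37*156 + T(-2, -11) = 37*156 + (-4 - 11*(-2)) = 5772 + (-4 + 22) = 5772 + 18 = 5790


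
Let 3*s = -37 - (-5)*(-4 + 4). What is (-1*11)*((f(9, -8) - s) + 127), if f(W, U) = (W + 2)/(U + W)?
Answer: -4961/3 ≈ -1653.7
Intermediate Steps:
f(W, U) = (2 + W)/(U + W)
s = -37/3 (s = (-37 - (-5)*(-4 + 4))/3 = (-37 - (-5)*0)/3 = (-37 - 1*0)/3 = (-37 + 0)/3 = (⅓)*(-37) = -37/3 ≈ -12.333)
(-1*11)*((f(9, -8) - s) + 127) = (-1*11)*(((2 + 9)/(-8 + 9) - 1*(-37/3)) + 127) = -11*((11/1 + 37/3) + 127) = -11*((1*11 + 37/3) + 127) = -11*((11 + 37/3) + 127) = -11*(70/3 + 127) = -11*451/3 = -4961/3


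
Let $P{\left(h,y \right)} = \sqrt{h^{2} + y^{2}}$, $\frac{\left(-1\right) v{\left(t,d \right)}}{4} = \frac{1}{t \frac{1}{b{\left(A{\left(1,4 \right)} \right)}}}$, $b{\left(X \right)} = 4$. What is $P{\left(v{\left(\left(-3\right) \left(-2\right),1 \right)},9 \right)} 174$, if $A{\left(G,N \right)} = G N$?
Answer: $58 \sqrt{793} \approx 1633.3$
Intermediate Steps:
$v{\left(t,d \right)} = - \frac{16}{t}$ ($v{\left(t,d \right)} = - \frac{4}{t \frac{1}{4}} = - \frac{4}{\frac{1}{4} t} = - 4 \frac{4}{t} = - \frac{16}{t}$)
$P{\left(v{\left(\left(-3\right) \left(-2\right),1 \right)},9 \right)} 174 = \sqrt{\left(- \frac{16}{\left(-3\right) \left(-2\right)}\right)^{2} + 9^{2}} \cdot 174 = \sqrt{\left(- \frac{16}{6}\right)^{2} + 81} \cdot 174 = \sqrt{\left(\left(-16\right) \frac{1}{6}\right)^{2} + 81} \cdot 174 = \sqrt{\left(- \frac{8}{3}\right)^{2} + 81} \cdot 174 = \sqrt{\frac{64}{9} + 81} \cdot 174 = \sqrt{\frac{793}{9}} \cdot 174 = \frac{\sqrt{793}}{3} \cdot 174 = 58 \sqrt{793}$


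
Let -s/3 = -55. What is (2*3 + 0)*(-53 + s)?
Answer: 672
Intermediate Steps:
s = 165 (s = -3*(-55) = 165)
(2*3 + 0)*(-53 + s) = (2*3 + 0)*(-53 + 165) = (6 + 0)*112 = 6*112 = 672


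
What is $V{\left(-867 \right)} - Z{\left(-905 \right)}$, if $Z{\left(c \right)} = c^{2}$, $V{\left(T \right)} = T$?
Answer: $-819892$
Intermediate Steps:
$V{\left(-867 \right)} - Z{\left(-905 \right)} = -867 - \left(-905\right)^{2} = -867 - 819025 = -819892$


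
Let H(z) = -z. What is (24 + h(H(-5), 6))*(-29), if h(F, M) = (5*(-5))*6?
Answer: 3654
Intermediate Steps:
h(F, M) = -150 (h(F, M) = -25*6 = -150)
(24 + h(H(-5), 6))*(-29) = (24 - 150)*(-29) = -126*(-29) = 3654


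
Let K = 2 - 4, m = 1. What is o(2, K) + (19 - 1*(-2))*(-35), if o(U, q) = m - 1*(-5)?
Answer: -729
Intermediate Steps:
K = -2
o(U, q) = 6 (o(U, q) = 1 - 1*(-5) = 1 + 5 = 6)
o(2, K) + (19 - 1*(-2))*(-35) = 6 + (19 - 1*(-2))*(-35) = 6 + (19 + 2)*(-35) = 6 + 21*(-35) = 6 - 735 = -729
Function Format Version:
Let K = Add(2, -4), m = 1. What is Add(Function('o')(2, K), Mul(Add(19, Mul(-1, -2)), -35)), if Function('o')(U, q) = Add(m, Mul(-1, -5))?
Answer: -729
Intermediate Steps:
K = -2
Function('o')(U, q) = 6 (Function('o')(U, q) = Add(1, Mul(-1, -5)) = Add(1, 5) = 6)
Add(Function('o')(2, K), Mul(Add(19, Mul(-1, -2)), -35)) = Add(6, Mul(Add(19, Mul(-1, -2)), -35)) = Add(6, Mul(Add(19, 2), -35)) = Add(6, Mul(21, -35)) = Add(6, -735) = -729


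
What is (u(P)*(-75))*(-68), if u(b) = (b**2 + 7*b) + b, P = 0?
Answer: 0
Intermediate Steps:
u(b) = b**2 + 8*b
(u(P)*(-75))*(-68) = ((0*(8 + 0))*(-75))*(-68) = ((0*8)*(-75))*(-68) = (0*(-75))*(-68) = 0*(-68) = 0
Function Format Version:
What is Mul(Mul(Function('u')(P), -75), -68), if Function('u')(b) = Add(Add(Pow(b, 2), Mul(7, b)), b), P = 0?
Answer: 0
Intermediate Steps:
Function('u')(b) = Add(Pow(b, 2), Mul(8, b))
Mul(Mul(Function('u')(P), -75), -68) = Mul(Mul(Mul(0, Add(8, 0)), -75), -68) = Mul(Mul(Mul(0, 8), -75), -68) = Mul(Mul(0, -75), -68) = Mul(0, -68) = 0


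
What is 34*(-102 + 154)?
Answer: 1768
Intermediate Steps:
34*(-102 + 154) = 34*52 = 1768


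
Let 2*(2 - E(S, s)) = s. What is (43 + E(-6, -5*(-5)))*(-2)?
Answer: -65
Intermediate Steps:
E(S, s) = 2 - s/2
(43 + E(-6, -5*(-5)))*(-2) = (43 + (2 - (-5)*(-5)/2))*(-2) = (43 + (2 - ½*25))*(-2) = (43 + (2 - 25/2))*(-2) = (43 - 21/2)*(-2) = (65/2)*(-2) = -65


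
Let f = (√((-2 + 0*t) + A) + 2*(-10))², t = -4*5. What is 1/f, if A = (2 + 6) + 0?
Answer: (20 - √6)⁻² ≈ 0.0032465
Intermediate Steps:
t = -20
A = 8 (A = 8 + 0 = 8)
f = (-20 + √6)² (f = (√((-2 + 0*(-20)) + 8) + 2*(-10))² = (√((-2 + 0) + 8) - 20)² = (√(-2 + 8) - 20)² = (√6 - 20)² = (-20 + √6)² ≈ 308.02)
1/f = 1/((20 - √6)²) = (20 - √6)⁻²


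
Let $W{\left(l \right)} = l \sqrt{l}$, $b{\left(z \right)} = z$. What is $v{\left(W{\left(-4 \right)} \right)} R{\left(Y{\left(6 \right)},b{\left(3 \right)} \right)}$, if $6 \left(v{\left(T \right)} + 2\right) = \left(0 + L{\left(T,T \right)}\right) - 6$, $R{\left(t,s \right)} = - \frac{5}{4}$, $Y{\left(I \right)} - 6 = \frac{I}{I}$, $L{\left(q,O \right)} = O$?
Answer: $\frac{15}{4} + \frac{5 i}{3} \approx 3.75 + 1.6667 i$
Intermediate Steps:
$Y{\left(I \right)} = 7$ ($Y{\left(I \right)} = 6 + \frac{I}{I} = 6 + 1 = 7$)
$R{\left(t,s \right)} = - \frac{5}{4}$ ($R{\left(t,s \right)} = \left(-5\right) \frac{1}{4} = - \frac{5}{4}$)
$W{\left(l \right)} = l^{\frac{3}{2}}$
$v{\left(T \right)} = -3 + \frac{T}{6}$ ($v{\left(T \right)} = -2 + \frac{\left(0 + T\right) - 6}{6} = -2 + \frac{T - 6}{6} = -2 + \frac{-6 + T}{6} = -2 + \left(-1 + \frac{T}{6}\right) = -3 + \frac{T}{6}$)
$v{\left(W{\left(-4 \right)} \right)} R{\left(Y{\left(6 \right)},b{\left(3 \right)} \right)} = \left(-3 + \frac{\left(-4\right)^{\frac{3}{2}}}{6}\right) \left(- \frac{5}{4}\right) = \left(-3 + \frac{\left(-8\right) i}{6}\right) \left(- \frac{5}{4}\right) = \left(-3 - \frac{4 i}{3}\right) \left(- \frac{5}{4}\right) = \frac{15}{4} + \frac{5 i}{3}$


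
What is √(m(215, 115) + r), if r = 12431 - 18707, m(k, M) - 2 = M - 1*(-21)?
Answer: 3*I*√682 ≈ 78.345*I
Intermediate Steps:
m(k, M) = 23 + M (m(k, M) = 2 + (M - 1*(-21)) = 2 + (M + 21) = 2 + (21 + M) = 23 + M)
r = -6276
√(m(215, 115) + r) = √((23 + 115) - 6276) = √(138 - 6276) = √(-6138) = 3*I*√682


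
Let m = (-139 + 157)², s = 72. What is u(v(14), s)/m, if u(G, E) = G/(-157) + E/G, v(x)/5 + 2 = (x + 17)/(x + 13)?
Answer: -8227391/157945140 ≈ -0.052090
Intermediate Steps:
v(x) = -10 + 5*(17 + x)/(13 + x) (v(x) = -10 + 5*((x + 17)/(x + 13)) = -10 + 5*((17 + x)/(13 + x)) = -10 + 5*(17 + x)/(13 + x))
u(G, E) = -G/157 + E/G (u(G, E) = G*(-1/157) + E/G = -G/157 + E/G)
m = 324 (m = 18² = 324)
u(v(14), s)/m = (-5*(-9 - 1*14)/(157*(13 + 14)) + 72/((5*(-9 - 1*14)/(13 + 14))))/324 = (-5*(-9 - 14)/(157*27) + 72/((5*(-9 - 14)/27)))*(1/324) = (-5*(-23)/(157*27) + 72/((5*(1/27)*(-23))))*(1/324) = (-1/157*(-115/27) + 72/(-115/27))*(1/324) = (115/4239 + 72*(-27/115))*(1/324) = (115/4239 - 1944/115)*(1/324) = -8227391/487485*1/324 = -8227391/157945140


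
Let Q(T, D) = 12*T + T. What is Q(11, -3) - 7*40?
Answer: -137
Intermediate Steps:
Q(T, D) = 13*T
Q(11, -3) - 7*40 = 13*11 - 7*40 = 143 - 280 = -137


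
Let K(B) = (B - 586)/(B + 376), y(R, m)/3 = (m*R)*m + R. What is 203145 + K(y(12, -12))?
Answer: 568402027/2798 ≈ 2.0315e+5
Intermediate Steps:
y(R, m) = 3*R + 3*R*m² (y(R, m) = 3*((m*R)*m + R) = 3*((R*m)*m + R) = 3*(R*m² + R) = 3*(R + R*m²) = 3*R + 3*R*m²)
K(B) = (-586 + B)/(376 + B)
203145 + K(y(12, -12)) = 203145 + (-586 + 3*12*(1 + (-12)²))/(376 + 3*12*(1 + (-12)²)) = 203145 + (-586 + 3*12*(1 + 144))/(376 + 3*12*(1 + 144)) = 203145 + (-586 + 3*12*145)/(376 + 3*12*145) = 203145 + (-586 + 5220)/(376 + 5220) = 203145 + 4634/5596 = 203145 + (1/5596)*4634 = 203145 + 2317/2798 = 568402027/2798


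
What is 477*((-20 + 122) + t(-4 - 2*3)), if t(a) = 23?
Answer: 59625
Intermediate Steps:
477*((-20 + 122) + t(-4 - 2*3)) = 477*((-20 + 122) + 23) = 477*(102 + 23) = 477*125 = 59625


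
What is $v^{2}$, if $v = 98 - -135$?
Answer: $54289$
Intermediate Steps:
$v = 233$ ($v = 98 + 135 = 233$)
$v^{2} = 233^{2} = 54289$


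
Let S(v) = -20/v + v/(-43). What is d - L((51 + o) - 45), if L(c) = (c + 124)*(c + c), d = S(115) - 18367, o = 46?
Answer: -36270436/989 ≈ -36674.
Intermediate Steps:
S(v) = -20/v - v/43 (S(v) = -20/v + v*(-1/43) = -20/v - v/43)
d = -18167780/989 (d = (-20/115 - 1/43*115) - 18367 = (-20*1/115 - 115/43) - 18367 = (-4/23 - 115/43) - 18367 = -2817/989 - 18367 = -18167780/989 ≈ -18370.)
L(c) = 2*c*(124 + c) (L(c) = (124 + c)*(2*c) = 2*c*(124 + c))
d - L((51 + o) - 45) = -18167780/989 - 2*((51 + 46) - 45)*(124 + ((51 + 46) - 45)) = -18167780/989 - 2*(97 - 45)*(124 + (97 - 45)) = -18167780/989 - 2*52*(124 + 52) = -18167780/989 - 2*52*176 = -18167780/989 - 1*18304 = -18167780/989 - 18304 = -36270436/989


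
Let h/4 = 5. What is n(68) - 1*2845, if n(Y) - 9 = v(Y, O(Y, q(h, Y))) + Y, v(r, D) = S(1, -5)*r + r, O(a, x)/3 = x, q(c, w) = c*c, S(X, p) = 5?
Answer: -2360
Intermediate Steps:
h = 20 (h = 4*5 = 20)
q(c, w) = c²
O(a, x) = 3*x
v(r, D) = 6*r (v(r, D) = 5*r + r = 6*r)
n(Y) = 9 + 7*Y (n(Y) = 9 + (6*Y + Y) = 9 + 7*Y)
n(68) - 1*2845 = (9 + 7*68) - 1*2845 = (9 + 476) - 2845 = 485 - 2845 = -2360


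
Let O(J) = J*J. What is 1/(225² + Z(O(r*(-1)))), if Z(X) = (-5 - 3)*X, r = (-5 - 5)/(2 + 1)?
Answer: 9/454825 ≈ 1.9788e-5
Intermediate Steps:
r = -10/3 ≈ -3.3333
O(J) = J²
Z(X) = -8*X
1/(225² + Z(O(r*(-1)))) = 1/(225² - 8*(-10/3*(-1))²) = 1/(50625 - 8*(10/3)²) = 1/(50625 - 8*100/9) = 1/(50625 - 800/9) = 1/(454825/9) = 9/454825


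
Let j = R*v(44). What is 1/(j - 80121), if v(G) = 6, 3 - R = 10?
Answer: -1/80163 ≈ -1.2475e-5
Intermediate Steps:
R = -7 (R = 3 - 1*10 = 3 - 10 = -7)
j = -42 (j = -7*6 = -42)
1/(j - 80121) = 1/(-42 - 80121) = 1/(-80163) = -1/80163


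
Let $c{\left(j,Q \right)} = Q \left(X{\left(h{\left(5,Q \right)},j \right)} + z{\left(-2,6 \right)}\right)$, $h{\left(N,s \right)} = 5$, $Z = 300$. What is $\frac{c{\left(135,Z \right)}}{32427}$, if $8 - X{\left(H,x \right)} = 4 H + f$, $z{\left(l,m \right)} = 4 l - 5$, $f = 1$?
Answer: $- \frac{2600}{10809} \approx -0.24054$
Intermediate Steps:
$z{\left(l,m \right)} = -5 + 4 l$
$X{\left(H,x \right)} = 7 - 4 H$ ($X{\left(H,x \right)} = 8 - \left(4 H + 1\right) = 8 - \left(1 + 4 H\right) = 7 - 4 H$)
$c{\left(j,Q \right)} = - 26 Q$ ($c{\left(j,Q \right)} = Q \left(\left(7 - 20\right) + \left(-5 + 4 \left(-2\right)\right)\right) = Q \left(\left(7 - 20\right) - 13\right) = Q \left(-13 - 13\right) = Q \left(-26\right) = - 26 Q$)
$\frac{c{\left(135,Z \right)}}{32427} = \frac{\left(-26\right) 300}{32427} = \left(-7800\right) \frac{1}{32427} = - \frac{2600}{10809}$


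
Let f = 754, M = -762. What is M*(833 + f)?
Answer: -1209294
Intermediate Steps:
M*(833 + f) = -762*(833 + 754) = -762*1587 = -1209294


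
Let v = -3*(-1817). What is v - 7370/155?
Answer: 167507/31 ≈ 5403.5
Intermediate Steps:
v = 5451
v - 7370/155 = 5451 - 7370/155 = 5451 - 7370*1/155 = 5451 - 1474/31 = 167507/31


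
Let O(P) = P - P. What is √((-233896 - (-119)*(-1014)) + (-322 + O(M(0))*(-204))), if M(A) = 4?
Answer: 2*I*√88721 ≈ 595.72*I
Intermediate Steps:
O(P) = 0
√((-233896 - (-119)*(-1014)) + (-322 + O(M(0))*(-204))) = √((-233896 - (-119)*(-1014)) + (-322 + 0*(-204))) = √((-233896 - 1*120666) + (-322 + 0)) = √((-233896 - 120666) - 322) = √(-354562 - 322) = √(-354884) = 2*I*√88721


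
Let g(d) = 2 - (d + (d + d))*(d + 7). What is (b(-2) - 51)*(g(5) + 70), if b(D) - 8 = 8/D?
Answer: 5076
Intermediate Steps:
b(D) = 8 + 8/D
g(d) = 2 - 3*d*(7 + d) (g(d) = 2 - (d + 2*d)*(7 + d) = 2 - 3*d*(7 + d))
(b(-2) - 51)*(g(5) + 70) = ((8 + 8/(-2)) - 51)*((2 - 21*5 - 3*5²) + 70) = ((8 + 8*(-½)) - 51)*((2 - 105 - 3*25) + 70) = ((8 - 4) - 51)*((2 - 105 - 75) + 70) = (4 - 51)*(-178 + 70) = -47*(-108) = 5076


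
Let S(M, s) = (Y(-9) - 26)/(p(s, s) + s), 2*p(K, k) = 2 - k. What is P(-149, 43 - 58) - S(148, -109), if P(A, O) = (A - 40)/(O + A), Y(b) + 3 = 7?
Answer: 13007/17548 ≈ 0.74122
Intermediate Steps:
p(K, k) = 1 - k/2 (p(K, k) = (2 - k)/2 = 1 - k/2)
Y(b) = 4 (Y(b) = -3 + 7 = 4)
S(M, s) = -22/(1 + s/2) (S(M, s) = (4 - 26)/((1 - s/2) + s) = -22/(1 + s/2))
P(A, O) = (-40 + A)/(A + O)
P(-149, 43 - 58) - S(148, -109) = (-40 - 149)/(-149 + (43 - 58)) - (-44)/(2 - 109) = -189/(-149 - 15) - (-44)/(-107) = -189/(-164) - (-44)*(-1)/107 = -1/164*(-189) - 1*44/107 = 189/164 - 44/107 = 13007/17548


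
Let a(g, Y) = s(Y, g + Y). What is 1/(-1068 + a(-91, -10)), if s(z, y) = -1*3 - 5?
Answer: -1/1076 ≈ -0.00092937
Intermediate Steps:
s(z, y) = -8 (s(z, y) = -3 - 5 = -8)
a(g, Y) = -8
1/(-1068 + a(-91, -10)) = 1/(-1068 - 8) = 1/(-1076) = -1/1076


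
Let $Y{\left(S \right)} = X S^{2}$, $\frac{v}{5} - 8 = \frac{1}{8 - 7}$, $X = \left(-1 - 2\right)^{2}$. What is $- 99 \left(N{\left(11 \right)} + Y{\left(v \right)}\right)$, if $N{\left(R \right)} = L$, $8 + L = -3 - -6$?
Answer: $-1803780$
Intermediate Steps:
$X = 9$ ($X = \left(-3\right)^{2} = 9$)
$v = 45$ ($v = 40 + \frac{5}{8 - 7} = 40 + \frac{5}{1} = 40 + 5 \cdot 1 = 40 + 5 = 45$)
$L = -5$ ($L = -8 - -3 = -8 + \left(-3 + 6\right) = -8 + 3 = -5$)
$Y{\left(S \right)} = 9 S^{2}$
$N{\left(R \right)} = -5$
$- 99 \left(N{\left(11 \right)} + Y{\left(v \right)}\right) = - 99 \left(-5 + 9 \cdot 45^{2}\right) = - 99 \left(-5 + 9 \cdot 2025\right) = - 99 \left(-5 + 18225\right) = \left(-99\right) 18220 = -1803780$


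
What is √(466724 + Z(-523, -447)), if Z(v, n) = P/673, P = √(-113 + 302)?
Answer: √(211392834596 + 2019*√21)/673 ≈ 683.17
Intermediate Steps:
P = 3*√21 (P = √189 = 3*√21 ≈ 13.748)
Z(v, n) = 3*√21/673 (Z(v, n) = (3*√21)/673 = (3*√21)*(1/673) = 3*√21/673)
√(466724 + Z(-523, -447)) = √(466724 + 3*√21/673)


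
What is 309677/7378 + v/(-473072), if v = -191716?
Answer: 18489249799/436290652 ≈ 42.378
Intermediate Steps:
309677/7378 + v/(-473072) = 309677/7378 - 191716/(-473072) = 309677*(1/7378) - 191716*(-1/473072) = 309677/7378 + 47929/118268 = 18489249799/436290652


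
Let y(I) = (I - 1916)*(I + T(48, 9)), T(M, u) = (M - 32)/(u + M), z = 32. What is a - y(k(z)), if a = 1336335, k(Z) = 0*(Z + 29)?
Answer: 76201751/57 ≈ 1.3369e+6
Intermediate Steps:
k(Z) = 0 (k(Z) = 0*(29 + Z) = 0)
T(M, u) = (-32 + M)/(M + u)
y(I) = (-1916 + I)*(16/57 + I) (y(I) = (I - 1916)*(I + (-32 + 48)/(48 + 9)) = (-1916 + I)*(I + 16/57) = (-1916 + I)*(16/57 + I))
a - y(k(z)) = 1336335 - (-30656/57 + 0² - 109196/57*0) = 1336335 - (-30656/57 + 0 + 0) = 1336335 - 1*(-30656/57) = 1336335 + 30656/57 = 76201751/57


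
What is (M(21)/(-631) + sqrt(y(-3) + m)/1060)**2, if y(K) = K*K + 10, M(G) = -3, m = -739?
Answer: -3457044/5592171245 + 18*I*sqrt(5)/167215 ≈ -0.00061819 + 0.0002407*I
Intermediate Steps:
y(K) = 10 + K**2 (y(K) = K**2 + 10 = 10 + K**2)
(M(21)/(-631) + sqrt(y(-3) + m)/1060)**2 = (-3/(-631) + sqrt((10 + (-3)**2) - 739)/1060)**2 = (-3*(-1/631) + sqrt((10 + 9) - 739)*(1/1060))**2 = (3/631 + sqrt(19 - 739)*(1/1060))**2 = (3/631 + sqrt(-720)*(1/1060))**2 = (3/631 + (12*I*sqrt(5))*(1/1060))**2 = (3/631 + 3*I*sqrt(5)/265)**2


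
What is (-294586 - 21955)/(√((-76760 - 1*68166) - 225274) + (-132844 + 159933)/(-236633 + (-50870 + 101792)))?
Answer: 1592430810539939/12767671391688121 + 109170481839928610*I*√3702/12767671391688121 ≈ 0.12472 + 520.25*I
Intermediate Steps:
(-294586 - 21955)/(√((-76760 - 1*68166) - 225274) + (-132844 + 159933)/(-236633 + (-50870 + 101792))) = -316541/(√((-76760 - 68166) - 225274) + 27089/(-236633 + 50922)) = -316541/(√(-144926 - 225274) + 27089/(-185711)) = -316541/(√(-370200) + 27089*(-1/185711)) = -316541/(10*I*√3702 - 27089/185711) = -316541/(-27089/185711 + 10*I*√3702)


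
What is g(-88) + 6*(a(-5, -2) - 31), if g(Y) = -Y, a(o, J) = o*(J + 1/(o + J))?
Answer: -236/7 ≈ -33.714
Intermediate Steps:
a(o, J) = o*(J + 1/(J + o))
g(-88) + 6*(a(-5, -2) - 31) = -1*(-88) + 6*(-5*(1 + (-2)² - 2*(-5))/(-2 - 5) - 31) = 88 + 6*(-5*(1 + 4 + 10)/(-7) - 31) = 88 + 6*(-5*(-⅐)*15 - 31) = 88 + 6*(75/7 - 31) = 88 + 6*(-142/7) = 88 - 852/7 = -236/7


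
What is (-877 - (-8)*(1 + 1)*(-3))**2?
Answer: 855625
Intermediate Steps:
(-877 - (-8)*(1 + 1)*(-3))**2 = (-877 - (-8)*2*(-3))**2 = (-877 - 8*(-2)*(-3))**2 = (-877 + 16*(-3))**2 = (-877 - 48)**2 = (-925)**2 = 855625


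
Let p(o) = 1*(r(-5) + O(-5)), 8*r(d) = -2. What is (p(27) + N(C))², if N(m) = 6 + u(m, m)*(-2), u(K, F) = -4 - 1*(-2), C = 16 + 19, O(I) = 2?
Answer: 2209/16 ≈ 138.06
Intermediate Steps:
C = 35
r(d) = -¼ (r(d) = (⅛)*(-2) = -¼)
u(K, F) = -2 (u(K, F) = -4 + 2 = -2)
N(m) = 10 (N(m) = 6 - 2*(-2) = 6 + 4 = 10)
p(o) = 7/4 (p(o) = 1*(-¼ + 2) = 1*(7/4) = 7/4)
(p(27) + N(C))² = (7/4 + 10)² = (47/4)² = 2209/16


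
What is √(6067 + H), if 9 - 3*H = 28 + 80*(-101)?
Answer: √8754 ≈ 93.563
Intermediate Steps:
H = 2687 (H = 3 - (28 + 80*(-101))/3 = 3 - (28 - 8080)/3 = 3 - ⅓*(-8052) = 3 + 2684 = 2687)
√(6067 + H) = √(6067 + 2687) = √8754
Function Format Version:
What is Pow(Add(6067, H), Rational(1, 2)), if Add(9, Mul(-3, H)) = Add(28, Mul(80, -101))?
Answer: Pow(8754, Rational(1, 2)) ≈ 93.563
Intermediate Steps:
H = 2687 (H = Add(3, Mul(Rational(-1, 3), Add(28, Mul(80, -101)))) = Add(3, Mul(Rational(-1, 3), Add(28, -8080))) = Add(3, Mul(Rational(-1, 3), -8052)) = Add(3, 2684) = 2687)
Pow(Add(6067, H), Rational(1, 2)) = Pow(Add(6067, 2687), Rational(1, 2)) = Pow(8754, Rational(1, 2))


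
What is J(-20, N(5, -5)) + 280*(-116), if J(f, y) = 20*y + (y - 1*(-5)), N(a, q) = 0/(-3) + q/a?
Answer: -32496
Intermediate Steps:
N(a, q) = q/a (N(a, q) = 0*(-⅓) + q/a = 0 + q/a = q/a)
J(f, y) = 5 + 21*y (J(f, y) = 20*y + (y + 5) = 20*y + (5 + y) = 5 + 21*y)
J(-20, N(5, -5)) + 280*(-116) = (5 + 21*(-5/5)) + 280*(-116) = (5 + 21*(-5*⅕)) - 32480 = (5 + 21*(-1)) - 32480 = (5 - 21) - 32480 = -16 - 32480 = -32496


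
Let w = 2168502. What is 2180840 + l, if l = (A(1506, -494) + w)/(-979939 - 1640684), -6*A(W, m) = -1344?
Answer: 5715157294594/2620623 ≈ 2.1808e+6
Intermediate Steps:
A(W, m) = 224 (A(W, m) = -1/6*(-1344) = 224)
l = -2168726/2620623 (l = (224 + 2168502)/(-979939 - 1640684) = 2168726/(-2620623) = 2168726*(-1/2620623) = -2168726/2620623 ≈ -0.82756)
2180840 + l = 2180840 - 2168726/2620623 = 5715157294594/2620623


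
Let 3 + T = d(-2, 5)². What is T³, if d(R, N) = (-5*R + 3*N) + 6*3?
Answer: 6290643736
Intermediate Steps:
d(R, N) = 18 - 5*R + 3*N (d(R, N) = (-5*R + 3*N) + 18 = 18 - 5*R + 3*N)
T = 1846 (T = -3 + (18 - 5*(-2) + 3*5)² = -3 + (18 + 10 + 15)² = -3 + 43² = -3 + 1849 = 1846)
T³ = 1846³ = 6290643736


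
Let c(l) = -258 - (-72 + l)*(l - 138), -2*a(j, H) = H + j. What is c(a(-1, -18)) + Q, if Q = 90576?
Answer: 329147/4 ≈ 82287.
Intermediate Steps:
a(j, H) = -H/2 - j/2 (a(j, H) = -(H + j)/2 = -H/2 - j/2)
c(l) = -258 - (-138 + l)*(-72 + l) (c(l) = -258 - (-72 + l)*(-138 + l) = -258 - (-138 + l)*(-72 + l))
c(a(-1, -18)) + Q = (-10194 - (-1/2*(-18) - 1/2*(-1))**2 + 210*(-1/2*(-18) - 1/2*(-1))) + 90576 = (-10194 - (9 + 1/2)**2 + 210*(9 + 1/2)) + 90576 = (-10194 - (19/2)**2 + 210*(19/2)) + 90576 = (-10194 - 1*361/4 + 1995) + 90576 = (-10194 - 361/4 + 1995) + 90576 = -33157/4 + 90576 = 329147/4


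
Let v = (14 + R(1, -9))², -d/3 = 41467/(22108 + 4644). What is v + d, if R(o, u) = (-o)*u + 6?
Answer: 22374031/26752 ≈ 836.35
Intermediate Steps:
R(o, u) = 6 - o*u (R(o, u) = -o*u + 6 = 6 - o*u)
d = -124401/26752 (d = -124401/(22108 + 4644) = -124401/26752 ≈ -4.6502)
v = 841 (v = (14 + (6 - 1*1*(-9)))² = (14 + (6 + 9))² = (14 + 15)² = 29² = 841)
v + d = 841 - 124401/26752 = 22374031/26752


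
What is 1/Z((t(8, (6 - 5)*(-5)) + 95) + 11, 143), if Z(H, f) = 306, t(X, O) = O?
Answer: 1/306 ≈ 0.0032680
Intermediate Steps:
1/Z((t(8, (6 - 5)*(-5)) + 95) + 11, 143) = 1/306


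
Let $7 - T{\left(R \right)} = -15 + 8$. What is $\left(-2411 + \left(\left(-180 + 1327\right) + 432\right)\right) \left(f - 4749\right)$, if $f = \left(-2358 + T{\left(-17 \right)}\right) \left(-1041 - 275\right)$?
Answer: $-2562522560$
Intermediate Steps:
$T{\left(R \right)} = 14$ ($T{\left(R \right)} = 7 - \left(-15 + 8\right) = 7 - -7 = 7 + 7 = 14$)
$f = 3084704$ ($f = \left(-2358 + 14\right) \left(-1041 - 275\right) = \left(-2344\right) \left(-1316\right) = 3084704$)
$\left(-2411 + \left(\left(-180 + 1327\right) + 432\right)\right) \left(f - 4749\right) = \left(-2411 + \left(\left(-180 + 1327\right) + 432\right)\right) \left(3084704 - 4749\right) = \left(-2411 + \left(1147 + 432\right)\right) 3079955 = \left(-2411 + 1579\right) 3079955 = \left(-832\right) 3079955 = -2562522560$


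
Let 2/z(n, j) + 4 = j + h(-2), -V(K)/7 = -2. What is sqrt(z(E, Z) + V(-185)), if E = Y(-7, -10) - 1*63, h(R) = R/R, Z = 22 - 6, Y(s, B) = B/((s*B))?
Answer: 2*sqrt(598)/13 ≈ 3.7622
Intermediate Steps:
Y(s, B) = 1/s (Y(s, B) = B/((B*s)) = B*(1/(B*s)) = 1/s)
V(K) = 14 (V(K) = -7*(-2) = 14)
Z = 16
h(R) = 1
E = -442/7 (E = 1/(-7) - 1*63 = -1/7 - 63 = -442/7 ≈ -63.143)
z(n, j) = 2/(-3 + j) (z(n, j) = 2/(-4 + (j + 1)) = 2/(-4 + (1 + j)) = 2/(-3 + j))
sqrt(z(E, Z) + V(-185)) = sqrt(2/(-3 + 16) + 14) = sqrt(2/13 + 14) = sqrt(184/13) = 2*sqrt(598)/13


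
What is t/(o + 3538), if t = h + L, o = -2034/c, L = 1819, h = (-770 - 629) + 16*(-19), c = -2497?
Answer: 72413/2209105 ≈ 0.032779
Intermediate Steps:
h = -1703 (h = -1399 - 304 = -1703)
o = 2034/2497 (o = -2034/(-2497) = -2034*(-1)/2497 = -1*(-2034/2497) = 2034/2497 ≈ 0.81458)
t = 116 (t = -1703 + 1819 = 116)
t/(o + 3538) = 116/(2034/2497 + 3538) = 116/(8836420/2497) = 116*(2497/8836420) = 72413/2209105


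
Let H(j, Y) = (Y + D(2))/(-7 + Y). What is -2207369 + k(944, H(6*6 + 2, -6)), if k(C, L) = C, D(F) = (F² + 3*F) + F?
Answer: -2206425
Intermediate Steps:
D(F) = F² + 4*F
H(j, Y) = (12 + Y)/(-7 + Y) (H(j, Y) = (Y + 2*(4 + 2))/(-7 + Y) = (Y + 2*6)/(-7 + Y) = (Y + 12)/(-7 + Y) = (12 + Y)/(-7 + Y))
-2207369 + k(944, H(6*6 + 2, -6)) = -2207369 + 944 = -2206425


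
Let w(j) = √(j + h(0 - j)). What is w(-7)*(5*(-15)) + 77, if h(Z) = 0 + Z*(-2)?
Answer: 77 - 75*I*√21 ≈ 77.0 - 343.69*I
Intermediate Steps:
h(Z) = -2*Z (h(Z) = 0 - 2*Z = -2*Z)
w(j) = √3*√j (w(j) = √(j - 2*(0 - j)) = √(j - (-2)*j) = √(j + 2*j) = √(3*j) = √3*√j)
w(-7)*(5*(-15)) + 77 = (√3*√(-7))*(5*(-15)) + 77 = (√3*(I*√7))*(-75) + 77 = (I*√21)*(-75) + 77 = -75*I*√21 + 77 = 77 - 75*I*√21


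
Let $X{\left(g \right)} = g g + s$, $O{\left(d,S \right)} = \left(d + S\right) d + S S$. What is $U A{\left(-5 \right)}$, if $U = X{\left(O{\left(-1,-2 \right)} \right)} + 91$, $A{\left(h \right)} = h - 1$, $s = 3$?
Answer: $-858$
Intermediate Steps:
$A{\left(h \right)} = -1 + h$ ($A{\left(h \right)} = h - 1 = -1 + h$)
$O{\left(d,S \right)} = S^{2} + d \left(S + d\right)$ ($O{\left(d,S \right)} = \left(S + d\right) d + S^{2} = d \left(S + d\right) + S^{2} = S^{2} + d \left(S + d\right)$)
$X{\left(g \right)} = 3 + g^{2}$ ($X{\left(g \right)} = g g + 3 = g^{2} + 3 = 3 + g^{2}$)
$U = 143$ ($U = \left(3 + \left(\left(-2\right)^{2} + \left(-1\right)^{2} - -2\right)^{2}\right) + 91 = \left(3 + \left(4 + 1 + 2\right)^{2}\right) + 91 = \left(3 + 7^{2}\right) + 91 = \left(3 + 49\right) + 91 = 52 + 91 = 143$)
$U A{\left(-5 \right)} = 143 \left(-1 - 5\right) = 143 \left(-6\right) = -858$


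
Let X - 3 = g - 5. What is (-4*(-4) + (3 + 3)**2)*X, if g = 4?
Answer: 104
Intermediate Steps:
X = 2 (X = 3 + (4 - 5) = 3 - 1 = 2)
(-4*(-4) + (3 + 3)**2)*X = (-4*(-4) + (3 + 3)**2)*2 = (16 + 6**2)*2 = (16 + 36)*2 = 52*2 = 104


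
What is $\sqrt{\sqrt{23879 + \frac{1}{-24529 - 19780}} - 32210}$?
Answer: $\frac{\sqrt{-63237489763010 + 44309 \sqrt{46881341714490}}}{44309} \approx 179.04 i$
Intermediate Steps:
$\sqrt{\sqrt{23879 + \frac{1}{-24529 - 19780}} - 32210} = \sqrt{\sqrt{23879 + \frac{1}{-44309}} - 32210} = \sqrt{\sqrt{23879 - \frac{1}{44309}} - 32210} = \sqrt{\sqrt{\frac{1058054610}{44309}} - 32210} = \sqrt{\frac{\sqrt{46881341714490}}{44309} - 32210} = \sqrt{-32210 + \frac{\sqrt{46881341714490}}{44309}}$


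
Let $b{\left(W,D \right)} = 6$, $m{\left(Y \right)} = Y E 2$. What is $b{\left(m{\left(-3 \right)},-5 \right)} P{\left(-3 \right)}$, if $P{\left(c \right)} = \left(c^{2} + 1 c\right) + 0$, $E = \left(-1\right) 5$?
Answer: $36$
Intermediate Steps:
$E = -5$
$m{\left(Y \right)} = - 10 Y$ ($m{\left(Y \right)} = Y \left(-5\right) 2 = - 5 Y 2 = - 10 Y$)
$P{\left(c \right)} = c + c^{2}$ ($P{\left(c \right)} = \left(c^{2} + c\right) + 0 = \left(c + c^{2}\right) + 0 = c + c^{2}$)
$b{\left(m{\left(-3 \right)},-5 \right)} P{\left(-3 \right)} = 6 \left(- 3 \left(1 - 3\right)\right) = 6 \left(\left(-3\right) \left(-2\right)\right) = 6 \cdot 6 = 36$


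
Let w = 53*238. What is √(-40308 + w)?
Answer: I*√27694 ≈ 166.42*I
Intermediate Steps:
w = 12614
√(-40308 + w) = √(-40308 + 12614) = √(-27694) = I*√27694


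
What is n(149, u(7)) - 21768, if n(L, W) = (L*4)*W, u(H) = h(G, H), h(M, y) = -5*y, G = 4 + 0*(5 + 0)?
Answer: -42628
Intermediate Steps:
G = 4 (G = 4 + 0*5 = 4 + 0 = 4)
u(H) = -5*H
n(L, W) = 4*L*W (n(L, W) = (4*L)*W = 4*L*W)
n(149, u(7)) - 21768 = 4*149*(-5*7) - 21768 = 4*149*(-35) - 21768 = -20860 - 21768 = -42628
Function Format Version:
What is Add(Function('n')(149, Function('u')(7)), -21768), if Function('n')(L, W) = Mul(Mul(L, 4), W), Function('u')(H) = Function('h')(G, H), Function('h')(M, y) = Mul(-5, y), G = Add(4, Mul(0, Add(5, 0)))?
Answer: -42628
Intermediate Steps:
G = 4 (G = Add(4, Mul(0, 5)) = Add(4, 0) = 4)
Function('u')(H) = Mul(-5, H)
Function('n')(L, W) = Mul(4, L, W) (Function('n')(L, W) = Mul(Mul(4, L), W) = Mul(4, L, W))
Add(Function('n')(149, Function('u')(7)), -21768) = Add(Mul(4, 149, Mul(-5, 7)), -21768) = Add(Mul(4, 149, -35), -21768) = Add(-20860, -21768) = -42628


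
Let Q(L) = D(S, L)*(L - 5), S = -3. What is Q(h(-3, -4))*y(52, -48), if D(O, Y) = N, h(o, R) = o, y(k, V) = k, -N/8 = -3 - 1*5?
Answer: -26624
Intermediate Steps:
N = 64 (N = -8*(-3 - 1*5) = -8*(-3 - 5) = -8*(-8) = 64)
D(O, Y) = 64
Q(L) = -320 + 64*L (Q(L) = 64*(L - 5) = 64*(-5 + L) = -320 + 64*L)
Q(h(-3, -4))*y(52, -48) = (-320 + 64*(-3))*52 = (-320 - 192)*52 = -512*52 = -26624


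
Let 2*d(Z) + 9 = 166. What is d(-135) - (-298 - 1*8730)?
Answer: 18213/2 ≈ 9106.5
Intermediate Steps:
d(Z) = 157/2 (d(Z) = -9/2 + (½)*166 = -9/2 + 83 = 157/2)
d(-135) - (-298 - 1*8730) = 157/2 - (-298 - 1*8730) = 157/2 - (-298 - 8730) = 157/2 - 1*(-9028) = 157/2 + 9028 = 18213/2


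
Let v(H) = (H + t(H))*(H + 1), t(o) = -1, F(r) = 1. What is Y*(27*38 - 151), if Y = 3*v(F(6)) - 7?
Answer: -6125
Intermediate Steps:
v(H) = (1 + H)*(-1 + H) (v(H) = (H - 1)*(H + 1) = (-1 + H)*(1 + H) = (1 + H)*(-1 + H))
Y = -7 (Y = 3*(-1 + 1²) - 7 = 3*(-1 + 1) - 7 = 3*0 - 7 = 0 - 7 = -7)
Y*(27*38 - 151) = -7*(27*38 - 151) = -7*(1026 - 151) = -7*875 = -6125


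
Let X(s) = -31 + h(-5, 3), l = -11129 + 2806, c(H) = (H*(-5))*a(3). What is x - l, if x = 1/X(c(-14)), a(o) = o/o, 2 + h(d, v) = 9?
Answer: 199751/24 ≈ 8323.0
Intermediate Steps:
h(d, v) = 7 (h(d, v) = -2 + 9 = 7)
a(o) = 1
c(H) = -5*H (c(H) = (H*(-5))*1 = -5*H*1 = -5*H)
l = -8323
X(s) = -24 (X(s) = -31 + 7 = -24)
x = -1/24 (x = 1/(-24) = -1/24 ≈ -0.041667)
x - l = -1/24 - 1*(-8323) = -1/24 + 8323 = 199751/24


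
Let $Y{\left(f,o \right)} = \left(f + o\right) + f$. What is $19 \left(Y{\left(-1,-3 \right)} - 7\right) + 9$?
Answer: $-219$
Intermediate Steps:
$Y{\left(f,o \right)} = o + 2 f$
$19 \left(Y{\left(-1,-3 \right)} - 7\right) + 9 = 19 \left(\left(-3 + 2 \left(-1\right)\right) - 7\right) + 9 = 19 \left(\left(-3 - 2\right) - 7\right) + 9 = 19 \left(-5 - 7\right) + 9 = 19 \left(-12\right) + 9 = -228 + 9 = -219$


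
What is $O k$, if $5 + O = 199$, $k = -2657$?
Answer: $-515458$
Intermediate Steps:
$O = 194$ ($O = -5 + 199 = 194$)
$O k = 194 \left(-2657\right) = -515458$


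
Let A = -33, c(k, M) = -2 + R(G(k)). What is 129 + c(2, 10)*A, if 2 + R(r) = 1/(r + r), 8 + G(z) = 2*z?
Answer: 2121/8 ≈ 265.13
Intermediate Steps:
G(z) = -8 + 2*z
R(r) = -2 + 1/(2*r) (R(r) = -2 + 1/(r + r) = -2 + 1/(2*r))
c(k, M) = -4 + 1/(2*(-8 + 2*k)) (c(k, M) = -2 + (-2 + 1/(2*(-8 + 2*k))) = -4 + 1/(2*(-8 + 2*k)))
129 + c(2, 10)*A = 129 + ((65 - 16*2)/(4*(-4 + 2)))*(-33) = 129 + ((¼)*(65 - 32)/(-2))*(-33) = 129 + ((¼)*(-½)*33)*(-33) = 129 - 33/8*(-33) = 129 + 1089/8 = 2121/8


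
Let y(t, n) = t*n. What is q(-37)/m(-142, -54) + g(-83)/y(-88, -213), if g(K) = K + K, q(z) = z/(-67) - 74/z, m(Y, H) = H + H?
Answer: -1700/52327 ≈ -0.032488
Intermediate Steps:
m(Y, H) = 2*H
q(z) = -74/z - z/67 (q(z) = z*(-1/67) - 74/z = -z/67 - 74/z = -74/z - z/67)
g(K) = 2*K
y(t, n) = n*t
q(-37)/m(-142, -54) + g(-83)/y(-88, -213) = (-74/(-37) - 1/67*(-37))/((2*(-54))) + (2*(-83))/((-213*(-88))) = (-74*(-1/37) + 37/67)/(-108) - 166/18744 = (2 + 37/67)*(-1/108) - 166*1/18744 = (171/67)*(-1/108) - 83/9372 = -19/804 - 83/9372 = -1700/52327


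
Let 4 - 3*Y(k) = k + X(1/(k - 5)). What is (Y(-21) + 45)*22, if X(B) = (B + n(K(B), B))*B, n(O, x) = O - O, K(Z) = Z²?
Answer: 396583/338 ≈ 1173.3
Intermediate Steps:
n(O, x) = 0
X(B) = B² (X(B) = (B + 0)*B = B*B = B²)
Y(k) = 4/3 - k/3 - 1/(3*(-5 + k)²) (Y(k) = 4/3 - (k + (1/(k - 5))²)/3 = 4/3 - (k + (1/(-5 + k))²)/3 = 4/3 - (k + (-5 + k)⁻²)/3 = 4/3 + (-k/3 - 1/(3*(-5 + k)²)) = 4/3 - k/3 - 1/(3*(-5 + k)²))
(Y(-21) + 45)*22 = ((4/3 - ⅓*(-21) - 1/(3*(-5 - 21)²)) + 45)*22 = ((4/3 + 7 - ⅓/(-26)²) + 45)*22 = ((4/3 + 7 - ⅓*1/676) + 45)*22 = ((4/3 + 7 - 1/2028) + 45)*22 = (5633/676 + 45)*22 = (36053/676)*22 = 396583/338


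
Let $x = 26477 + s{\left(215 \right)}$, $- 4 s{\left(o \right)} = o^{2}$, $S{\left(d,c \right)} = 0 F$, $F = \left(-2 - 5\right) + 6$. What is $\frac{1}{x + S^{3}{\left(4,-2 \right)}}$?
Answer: $\frac{4}{59683} \approx 6.7021 \cdot 10^{-5}$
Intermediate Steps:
$F = -1$ ($F = -7 + 6 = -1$)
$S{\left(d,c \right)} = 0$ ($S{\left(d,c \right)} = 0 \left(-1\right) = 0$)
$s{\left(o \right)} = - \frac{o^{2}}{4}$
$x = \frac{59683}{4}$ ($x = 26477 - \frac{215^{2}}{4} = 26477 - \frac{46225}{4} = \frac{59683}{4} \approx 14921.0$)
$\frac{1}{x + S^{3}{\left(4,-2 \right)}} = \frac{1}{\frac{59683}{4} + 0^{3}} = \frac{1}{\frac{59683}{4} + 0} = \frac{1}{\frac{59683}{4}} = \frac{4}{59683}$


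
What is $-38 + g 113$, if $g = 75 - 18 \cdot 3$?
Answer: $2335$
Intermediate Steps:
$g = 21$ ($g = 75 - 54 = 21$)
$-38 + g 113 = -38 + 21 \cdot 113 = -38 + 2373 = 2335$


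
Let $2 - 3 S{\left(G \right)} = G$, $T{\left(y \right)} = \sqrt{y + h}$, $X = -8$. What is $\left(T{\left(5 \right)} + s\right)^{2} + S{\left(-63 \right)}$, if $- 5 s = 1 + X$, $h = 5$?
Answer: $\frac{2522}{75} + \frac{14 \sqrt{10}}{5} \approx 42.481$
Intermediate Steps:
$T{\left(y \right)} = \sqrt{5 + y}$ ($T{\left(y \right)} = \sqrt{y + 5} = \sqrt{5 + y}$)
$S{\left(G \right)} = \frac{2}{3} - \frac{G}{3}$
$s = \frac{7}{5}$ ($s = - \frac{1 - 8}{5} = \left(- \frac{1}{5}\right) \left(-7\right) = \frac{7}{5} \approx 1.4$)
$\left(T{\left(5 \right)} + s\right)^{2} + S{\left(-63 \right)} = \left(\sqrt{5 + 5} + \frac{7}{5}\right)^{2} + \left(\frac{2}{3} - -21\right) = \left(\sqrt{10} + \frac{7}{5}\right)^{2} + \left(\frac{2}{3} + 21\right) = \left(\frac{7}{5} + \sqrt{10}\right)^{2} + \frac{65}{3} = \frac{65}{3} + \left(\frac{7}{5} + \sqrt{10}\right)^{2}$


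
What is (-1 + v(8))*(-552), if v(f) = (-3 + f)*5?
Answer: -13248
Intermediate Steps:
v(f) = -15 + 5*f
(-1 + v(8))*(-552) = (-1 + (-15 + 5*8))*(-552) = (-1 + (-15 + 40))*(-552) = (-1 + 25)*(-552) = 24*(-552) = -13248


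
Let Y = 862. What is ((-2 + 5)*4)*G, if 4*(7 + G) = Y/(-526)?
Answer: -23385/263 ≈ -88.916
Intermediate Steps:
G = -7795/1052 (G = -7 + (862/(-526))/4 = -7 + (862*(-1/526))/4 = -7 + (¼)*(-431/263) = -7 - 431/1052 = -7795/1052 ≈ -7.4097)
((-2 + 5)*4)*G = ((-2 + 5)*4)*(-7795/1052) = (3*4)*(-7795/1052) = 12*(-7795/1052) = -23385/263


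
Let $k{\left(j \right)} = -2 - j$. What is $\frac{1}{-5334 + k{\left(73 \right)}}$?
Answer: $- \frac{1}{5409} \approx -0.00018488$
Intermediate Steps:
$\frac{1}{-5334 + k{\left(73 \right)}} = \frac{1}{-5334 - 75} = \frac{1}{-5409} = - \frac{1}{5409}$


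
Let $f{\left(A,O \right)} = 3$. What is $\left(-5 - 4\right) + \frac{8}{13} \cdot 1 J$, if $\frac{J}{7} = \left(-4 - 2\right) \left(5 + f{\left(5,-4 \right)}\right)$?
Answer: $- \frac{2805}{13} \approx -215.77$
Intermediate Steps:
$J = -336$ ($J = 7 \left(-4 - 2\right) \left(5 + 3\right) = 7 \left(\left(-6\right) 8\right) = 7 \left(-48\right) = -336$)
$\left(-5 - 4\right) + \frac{8}{13} \cdot 1 J = \left(-5 - 4\right) + \frac{8}{13} \cdot 1 \left(-336\right) = -9 + 8 \cdot \frac{1}{13} \left(-336\right) = -9 + \frac{8}{13} \left(-336\right) = -9 - \frac{2688}{13} = - \frac{2805}{13}$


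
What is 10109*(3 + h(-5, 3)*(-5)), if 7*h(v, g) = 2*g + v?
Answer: 161744/7 ≈ 23106.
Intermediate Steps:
h(v, g) = v/7 + 2*g/7 (h(v, g) = (2*g + v)/7 = (v + 2*g)/7 = v/7 + 2*g/7)
10109*(3 + h(-5, 3)*(-5)) = 10109*(3 + ((⅐)*(-5) + (2/7)*3)*(-5)) = 10109*(3 + (-5/7 + 6/7)*(-5)) = 10109*(3 + (⅐)*(-5)) = 10109*(3 - 5/7) = 10109*(16/7) = 161744/7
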